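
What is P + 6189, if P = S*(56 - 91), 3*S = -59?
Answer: 20632/3 ≈ 6877.3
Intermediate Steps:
S = -59/3 (S = (1/3)*(-59) = -59/3 ≈ -19.667)
P = 2065/3 (P = -59*(56 - 91)/3 = -59/3*(-35) = 2065/3 ≈ 688.33)
P + 6189 = 2065/3 + 6189 = 20632/3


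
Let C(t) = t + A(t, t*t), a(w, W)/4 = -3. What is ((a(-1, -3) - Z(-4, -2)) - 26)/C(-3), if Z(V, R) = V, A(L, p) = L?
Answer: 17/3 ≈ 5.6667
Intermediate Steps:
a(w, W) = -12 (a(w, W) = 4*(-3) = -12)
C(t) = 2*t (C(t) = t + t = 2*t)
((a(-1, -3) - Z(-4, -2)) - 26)/C(-3) = ((-12 - 1*(-4)) - 26)/((2*(-3))) = ((-12 + 4) - 26)/(-6) = -(-8 - 26)/6 = -⅙*(-34) = 17/3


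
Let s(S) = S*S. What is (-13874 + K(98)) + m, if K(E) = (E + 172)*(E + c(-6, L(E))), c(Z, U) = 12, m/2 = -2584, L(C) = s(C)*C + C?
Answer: 10658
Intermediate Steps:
s(S) = S²
L(C) = C + C³ (L(C) = C²*C + C = C³ + C = C + C³)
m = -5168 (m = 2*(-2584) = -5168)
K(E) = (12 + E)*(172 + E) (K(E) = (E + 172)*(E + 12) = (172 + E)*(12 + E) = (12 + E)*(172 + E))
(-13874 + K(98)) + m = (-13874 + (2064 + 98² + 184*98)) - 5168 = (-13874 + (2064 + 9604 + 18032)) - 5168 = (-13874 + 29700) - 5168 = 15826 - 5168 = 10658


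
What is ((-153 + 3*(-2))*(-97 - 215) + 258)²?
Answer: 2486617956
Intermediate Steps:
((-153 + 3*(-2))*(-97 - 215) + 258)² = ((-153 - 6)*(-312) + 258)² = (-159*(-312) + 258)² = (49608 + 258)² = 49866² = 2486617956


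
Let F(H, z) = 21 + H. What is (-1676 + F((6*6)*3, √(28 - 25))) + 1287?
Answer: -260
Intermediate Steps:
(-1676 + F((6*6)*3, √(28 - 25))) + 1287 = (-1676 + (21 + (6*6)*3)) + 1287 = (-1676 + (21 + 36*3)) + 1287 = (-1676 + (21 + 108)) + 1287 = (-1676 + 129) + 1287 = -1547 + 1287 = -260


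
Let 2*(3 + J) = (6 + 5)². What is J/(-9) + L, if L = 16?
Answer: 173/18 ≈ 9.6111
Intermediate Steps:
J = 115/2 (J = -3 + (6 + 5)²/2 = -3 + (½)*11² = -3 + (½)*121 = -3 + 121/2 = 115/2 ≈ 57.500)
J/(-9) + L = (115/2)/(-9) + 16 = (115/2)*(-⅑) + 16 = -115/18 + 16 = 173/18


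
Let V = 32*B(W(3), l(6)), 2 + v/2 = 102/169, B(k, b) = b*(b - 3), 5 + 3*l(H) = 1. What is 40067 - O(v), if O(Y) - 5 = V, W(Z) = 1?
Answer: 358894/9 ≈ 39877.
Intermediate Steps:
l(H) = -4/3 (l(H) = -5/3 + (⅓)*1 = -5/3 + ⅓ = -4/3)
B(k, b) = b*(-3 + b)
v = -472/169 (v = -4 + 2*(102/169) = -4 + 204/169 = -472/169 ≈ -2.7929)
V = 1664/9 (V = 32*(-4*(-3 - 4/3)/3) = 32*(-4/3*(-13/3)) = 32*(52/9) = 1664/9 ≈ 184.89)
O(Y) = 1709/9 (O(Y) = 5 + 1664/9 = 1709/9)
40067 - O(v) = 40067 - 1*1709/9 = 40067 - 1709/9 = 358894/9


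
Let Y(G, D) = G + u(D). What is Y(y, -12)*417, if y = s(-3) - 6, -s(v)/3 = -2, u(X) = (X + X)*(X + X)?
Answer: 240192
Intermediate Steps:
u(X) = 4*X² (u(X) = (2*X)*(2*X) = 4*X²)
s(v) = 6 (s(v) = -3*(-2) = 6)
y = 0 (y = 6 - 6 = 0)
Y(G, D) = G + 4*D²
Y(y, -12)*417 = (0 + 4*(-12)²)*417 = (0 + 4*144)*417 = (0 + 576)*417 = 576*417 = 240192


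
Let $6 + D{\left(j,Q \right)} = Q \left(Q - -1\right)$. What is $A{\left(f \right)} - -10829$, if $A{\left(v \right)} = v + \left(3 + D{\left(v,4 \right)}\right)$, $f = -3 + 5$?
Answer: $10848$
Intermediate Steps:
$D{\left(j,Q \right)} = -6 + Q \left(1 + Q\right)$ ($D{\left(j,Q \right)} = -6 + Q \left(Q - -1\right) = -6 + Q \left(Q + 1\right) = -6 + Q \left(1 + Q\right)$)
$f = 2$
$A{\left(v \right)} = 17 + v$ ($A{\left(v \right)} = v + \left(3 + \left(-6 + 4 + 4^{2}\right)\right) = v + \left(3 + \left(-6 + 4 + 16\right)\right) = v + \left(3 + 14\right) = v + 17 = 17 + v$)
$A{\left(f \right)} - -10829 = \left(17 + 2\right) - -10829 = 19 + 10829 = 10848$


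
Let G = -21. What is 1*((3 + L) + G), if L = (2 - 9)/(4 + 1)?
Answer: -97/5 ≈ -19.400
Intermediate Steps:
L = -7/5 ≈ -1.4000
1*((3 + L) + G) = 1*((3 - 7/5) - 21) = 1*(8/5 - 21) = 1*(-97/5) = -97/5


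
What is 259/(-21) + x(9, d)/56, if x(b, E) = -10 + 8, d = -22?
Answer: -1039/84 ≈ -12.369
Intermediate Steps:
x(b, E) = -2
259/(-21) + x(9, d)/56 = 259/(-21) - 2/56 = 259*(-1/21) - 2*1/56 = -37/3 - 1/28 = -1039/84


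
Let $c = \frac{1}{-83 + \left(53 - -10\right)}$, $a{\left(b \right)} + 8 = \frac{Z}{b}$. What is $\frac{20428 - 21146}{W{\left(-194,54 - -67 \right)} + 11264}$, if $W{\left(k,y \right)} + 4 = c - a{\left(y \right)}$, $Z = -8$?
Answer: $- \frac{1737560}{27268599} \approx -0.06372$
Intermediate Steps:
$a{\left(b \right)} = -8 - \frac{8}{b}$
$c = - \frac{1}{20}$ ($c = \frac{1}{-83 + \left(53 + 10\right)} = \frac{1}{-83 + 63} = \frac{1}{-20} = - \frac{1}{20} \approx -0.05$)
$W{\left(k,y \right)} = \frac{79}{20} + \frac{8}{y}$ ($W{\left(k,y \right)} = -4 - \left(- \frac{159}{20} - \frac{8}{y}\right) = -4 + \left(- \frac{1}{20} + \left(8 + \frac{8}{y}\right)\right) = -4 + \left(\frac{159}{20} + \frac{8}{y}\right) = \frac{79}{20} + \frac{8}{y}$)
$\frac{20428 - 21146}{W{\left(-194,54 - -67 \right)} + 11264} = \frac{20428 - 21146}{\left(\frac{79}{20} + \frac{8}{54 - -67}\right) + 11264} = - \frac{718}{\left(\frac{79}{20} + \frac{8}{54 + 67}\right) + 11264} = - \frac{718}{\left(\frac{79}{20} + \frac{8}{121}\right) + 11264} = - \frac{718}{\frac{9719}{2420} + 11264} = - \frac{718}{\frac{27268599}{2420}} = \left(-718\right) \frac{2420}{27268599} = - \frac{1737560}{27268599}$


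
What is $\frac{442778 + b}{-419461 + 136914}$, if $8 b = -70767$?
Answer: $- \frac{3471457}{2260376} \approx -1.5358$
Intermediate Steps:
$b = - \frac{70767}{8}$ ($b = \frac{1}{8} \left(-70767\right) = - \frac{70767}{8} \approx -8845.9$)
$\frac{442778 + b}{-419461 + 136914} = \frac{442778 - \frac{70767}{8}}{-419461 + 136914} = \frac{3471457}{8 \left(-282547\right)} = \frac{3471457}{8} \left(- \frac{1}{282547}\right) = - \frac{3471457}{2260376}$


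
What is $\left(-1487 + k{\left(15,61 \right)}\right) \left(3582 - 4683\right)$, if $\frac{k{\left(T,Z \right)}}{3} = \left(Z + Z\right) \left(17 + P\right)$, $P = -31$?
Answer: $7278711$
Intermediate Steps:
$k{\left(T,Z \right)} = - 84 Z$ ($k{\left(T,Z \right)} = 3 \left(Z + Z\right) \left(17 - 31\right) = 3 \cdot 2 Z \left(-14\right) = 3 \left(- 28 Z\right) = - 84 Z$)
$\left(-1487 + k{\left(15,61 \right)}\right) \left(3582 - 4683\right) = \left(-1487 - 5124\right) \left(3582 - 4683\right) = \left(-1487 - 5124\right) \left(-1101\right) = \left(-6611\right) \left(-1101\right) = 7278711$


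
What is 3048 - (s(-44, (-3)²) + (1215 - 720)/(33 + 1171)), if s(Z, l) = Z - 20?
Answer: 3746353/1204 ≈ 3111.6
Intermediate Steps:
s(Z, l) = -20 + Z
3048 - (s(-44, (-3)²) + (1215 - 720)/(33 + 1171)) = 3048 - ((-20 - 44) + (1215 - 720)/(33 + 1171)) = 3048 - (-64 + 495/1204) = 3048 - 1*(-76561/1204) = 3048 + 76561/1204 = 3746353/1204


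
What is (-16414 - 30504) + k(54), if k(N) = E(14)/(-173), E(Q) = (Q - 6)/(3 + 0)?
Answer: -24350450/519 ≈ -46918.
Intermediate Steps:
E(Q) = -2 + Q/3 (E(Q) = (-6 + Q)/3 = (-6 + Q)*(⅓) = -2 + Q/3)
k(N) = -8/519 (k(N) = (-2 + (⅓)*14)/(-173) = (-2 + 14/3)*(-1/173) = (8/3)*(-1/173) = -8/519)
(-16414 - 30504) + k(54) = (-16414 - 30504) - 8/519 = -46918 - 8/519 = -24350450/519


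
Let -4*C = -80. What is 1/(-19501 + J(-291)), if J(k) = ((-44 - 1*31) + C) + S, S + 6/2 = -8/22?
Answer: -11/215153 ≈ -5.1126e-5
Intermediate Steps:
C = 20 (C = -¼*(-80) = 20)
S = -37/11 (S = -3 - 8/22 = -3 - 8*1/22 = -3 - 4/11 = -37/11 ≈ -3.3636)
J(k) = -642/11 (J(k) = ((-44 - 1*31) + 20) - 37/11 = ((-44 - 31) + 20) - 37/11 = (-75 + 20) - 37/11 = -55 - 37/11 = -642/11)
1/(-19501 + J(-291)) = 1/(-19501 - 642/11) = 1/(-215153/11) = -11/215153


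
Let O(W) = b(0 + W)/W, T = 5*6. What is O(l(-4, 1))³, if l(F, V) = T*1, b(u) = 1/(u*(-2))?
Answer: -1/5832000000 ≈ -1.7147e-10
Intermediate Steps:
T = 30
b(u) = -1/(2*u) (b(u) = 1/(-2*u) = -1/(2*u))
l(F, V) = 30 (l(F, V) = 30*1 = 30)
O(W) = -1/(2*W²) (O(W) = (-1/(2*(0 + W)))/W = (-1/(2*W))/W = -1/(2*W²))
O(l(-4, 1))³ = (-½/30²)³ = (-½*1/900)³ = (-1/1800)³ = -1/5832000000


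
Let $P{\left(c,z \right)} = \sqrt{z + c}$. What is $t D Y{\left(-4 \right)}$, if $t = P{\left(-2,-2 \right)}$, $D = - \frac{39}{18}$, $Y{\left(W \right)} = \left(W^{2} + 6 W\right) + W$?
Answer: $52 i \approx 52.0 i$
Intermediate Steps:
$P{\left(c,z \right)} = \sqrt{c + z}$
$Y{\left(W \right)} = W^{2} + 7 W$
$D = - \frac{13}{6}$ ($D = \left(-39\right) \frac{1}{18} = - \frac{13}{6} \approx -2.1667$)
$t = 2 i$ ($t = \sqrt{-2 - 2} = \sqrt{-4} = 2 i \approx 2.0 i$)
$t D Y{\left(-4 \right)} = 2 i \left(- \frac{13}{6}\right) \left(- 4 \left(7 - 4\right)\right) = - \frac{13 i}{3} \left(\left(-4\right) 3\right) = - \frac{13 i}{3} \left(-12\right) = 52 i$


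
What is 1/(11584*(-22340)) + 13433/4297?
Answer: 3476279856183/1112005848320 ≈ 3.1261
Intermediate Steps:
1/(11584*(-22340)) + 13433/4297 = (1/11584)*(-1/22340) + 13433*(1/4297) = -1/258786560 + 13433/4297 = 3476279856183/1112005848320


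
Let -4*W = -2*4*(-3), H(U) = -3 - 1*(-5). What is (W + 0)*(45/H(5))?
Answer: -135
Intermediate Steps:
H(U) = 2 (H(U) = -3 + 5 = 2)
W = -6 (W = -(-2*4)*(-3)/4 = -(-2)*(-3) = -¼*24 = -6)
(W + 0)*(45/H(5)) = (-6 + 0)*(45/2) = -270/2 = -6*45/2 = -135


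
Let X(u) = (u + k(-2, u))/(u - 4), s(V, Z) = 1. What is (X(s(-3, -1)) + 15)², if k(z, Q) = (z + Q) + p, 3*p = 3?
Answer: 1936/9 ≈ 215.11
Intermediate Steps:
p = 1 (p = (⅓)*3 = 1)
k(z, Q) = 1 + Q + z (k(z, Q) = (z + Q) + 1 = (Q + z) + 1 = 1 + Q + z)
X(u) = (-1 + 2*u)/(-4 + u) (X(u) = (u + (1 + u - 2))/(u - 4) = (u + (-1 + u))/(-4 + u) = (-1 + 2*u)/(-4 + u))
(X(s(-3, -1)) + 15)² = ((-1 + 2*1)/(-4 + 1) + 15)² = ((-1 + 2)/(-3) + 15)² = (-⅓*1 + 15)² = (-⅓ + 15)² = (44/3)² = 1936/9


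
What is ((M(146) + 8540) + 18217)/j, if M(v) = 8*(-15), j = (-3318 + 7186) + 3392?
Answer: 8879/2420 ≈ 3.6690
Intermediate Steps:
j = 7260 (j = 3868 + 3392 = 7260)
M(v) = -120
((M(146) + 8540) + 18217)/j = ((-120 + 8540) + 18217)/7260 = (8420 + 18217)*(1/7260) = 26637*(1/7260) = 8879/2420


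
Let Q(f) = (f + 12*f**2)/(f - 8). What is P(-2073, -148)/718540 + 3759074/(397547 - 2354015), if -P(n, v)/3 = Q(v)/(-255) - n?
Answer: -3944924248651/2043959961810 ≈ -1.9300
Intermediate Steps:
Q(f) = (f + 12*f**2)/(-8 + f)
P(n, v) = 3*n + v*(1 + 12*v)/(85*(-8 + v)) (P(n, v) = -3*((v*(1 + 12*v)/(-8 + v))/(-255) - n) = -3*((v*(1 + 12*v)/(-8 + v))*(-1/255) - n) = -3*(-v*(1 + 12*v)/(255*(-8 + v)) - n) = -3*(-n - v*(1 + 12*v)/(255*(-8 + v))) = 3*n + v*(1 + 12*v)/(85*(-8 + v)))
P(-2073, -148)/718540 + 3759074/(397547 - 2354015) = ((-148*(1 + 12*(-148)) + 255*(-2073)*(-8 - 148))/(85*(-8 - 148)))/718540 + 3759074/(397547 - 2354015) = ((1/85)*(-148*(1 - 1776) + 255*(-2073)*(-156))/(-156))*(1/718540) + 3759074/(-1956468) = ((1/85)*(-1/156)*(-148*(-1775) + 82463940))*(1/718540) + 3759074*(-1/1956468) = ((1/85)*(-1/156)*(262700 + 82463940))*(1/718540) - 98923/51486 = ((1/85)*(-1/156)*82726640)*(1/718540) - 98923/51486 = -4136332/663*1/718540 - 98923/51486 = -1034083/119098005 - 98923/51486 = -3944924248651/2043959961810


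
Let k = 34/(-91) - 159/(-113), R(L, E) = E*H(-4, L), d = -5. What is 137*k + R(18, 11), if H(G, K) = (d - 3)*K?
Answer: -14832373/10283 ≈ -1442.4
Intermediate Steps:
H(G, K) = -8*K (H(G, K) = (-5 - 3)*K = -8*K)
R(L, E) = -8*E*L (R(L, E) = E*(-8*L) = -8*E*L)
k = 10627/10283 (k = 34*(-1/91) - 159*(-1/113) = -34/91 + 159/113 = 10627/10283 ≈ 1.0335)
137*k + R(18, 11) = 137*(10627/10283) - 8*11*18 = 1455899/10283 - 1584 = -14832373/10283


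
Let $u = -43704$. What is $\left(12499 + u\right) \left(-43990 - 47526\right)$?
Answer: $2855756780$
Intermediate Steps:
$\left(12499 + u\right) \left(-43990 - 47526\right) = \left(12499 - 43704\right) \left(-43990 - 47526\right) = \left(-31205\right) \left(-91516\right) = 2855756780$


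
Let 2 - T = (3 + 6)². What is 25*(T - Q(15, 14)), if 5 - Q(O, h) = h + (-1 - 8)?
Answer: -1975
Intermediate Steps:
Q(O, h) = 14 - h (Q(O, h) = 5 - (h + (-1 - 8)) = 5 - (h - 9) = 5 - (-9 + h) = 5 + (9 - h) = 14 - h)
T = -79 (T = 2 - (3 + 6)² = 2 - 1*9² = 2 - 1*81 = 2 - 81 = -79)
25*(T - Q(15, 14)) = 25*(-79 - (14 - 1*14)) = 25*(-79 - (14 - 14)) = 25*(-79 - 1*0) = 25*(-79 + 0) = 25*(-79) = -1975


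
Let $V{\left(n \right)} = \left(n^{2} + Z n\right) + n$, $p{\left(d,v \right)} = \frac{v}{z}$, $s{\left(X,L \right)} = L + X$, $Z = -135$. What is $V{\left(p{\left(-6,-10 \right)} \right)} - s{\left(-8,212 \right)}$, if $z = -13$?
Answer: $- \frac{51796}{169} \approx -306.49$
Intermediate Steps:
$p{\left(d,v \right)} = - \frac{v}{13}$ ($p{\left(d,v \right)} = \frac{v}{-13} = v \left(- \frac{1}{13}\right) = - \frac{v}{13}$)
$V{\left(n \right)} = n^{2} - 134 n$ ($V{\left(n \right)} = \left(n^{2} - 135 n\right) + n = n^{2} - 134 n$)
$V{\left(p{\left(-6,-10 \right)} \right)} - s{\left(-8,212 \right)} = \left(- \frac{1}{13}\right) \left(-10\right) \left(-134 - - \frac{10}{13}\right) - \left(212 - 8\right) = \frac{10 \left(-134 + \frac{10}{13}\right)}{13} - 204 = \frac{10}{13} \left(- \frac{1732}{13}\right) - 204 = - \frac{17320}{169} - 204 = - \frac{51796}{169}$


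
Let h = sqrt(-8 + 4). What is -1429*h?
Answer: -2858*I ≈ -2858.0*I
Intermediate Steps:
h = 2*I (h = sqrt(-4) = 2*I ≈ 2.0*I)
-1429*h = -2858*I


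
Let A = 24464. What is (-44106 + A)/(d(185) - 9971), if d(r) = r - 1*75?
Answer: 19642/9861 ≈ 1.9919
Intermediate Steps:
d(r) = -75 + r (d(r) = r - 75 = -75 + r)
(-44106 + A)/(d(185) - 9971) = (-44106 + 24464)/((-75 + 185) - 9971) = -19642/(110 - 9971) = -19642/(-9861) = -19642*(-1/9861) = 19642/9861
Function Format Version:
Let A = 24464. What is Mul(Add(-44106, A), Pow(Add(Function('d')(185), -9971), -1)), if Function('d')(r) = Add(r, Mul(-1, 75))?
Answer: Rational(19642, 9861) ≈ 1.9919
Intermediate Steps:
Function('d')(r) = Add(-75, r) (Function('d')(r) = Add(r, -75) = Add(-75, r))
Mul(Add(-44106, A), Pow(Add(Function('d')(185), -9971), -1)) = Mul(Add(-44106, 24464), Pow(Add(Add(-75, 185), -9971), -1)) = Mul(-19642, Pow(Add(110, -9971), -1)) = Mul(-19642, Pow(-9861, -1)) = Mul(-19642, Rational(-1, 9861)) = Rational(19642, 9861)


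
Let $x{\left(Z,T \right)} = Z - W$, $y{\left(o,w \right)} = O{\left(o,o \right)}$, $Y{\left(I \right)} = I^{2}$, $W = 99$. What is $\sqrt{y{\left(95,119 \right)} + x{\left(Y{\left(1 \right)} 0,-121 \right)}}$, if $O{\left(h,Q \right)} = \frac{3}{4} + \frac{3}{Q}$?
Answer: $\frac{3 i \sqrt{393965}}{190} \approx 9.9105 i$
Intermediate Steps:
$O{\left(h,Q \right)} = \frac{3}{4} + \frac{3}{Q}$ ($O{\left(h,Q \right)} = 3 \cdot \frac{1}{4} + \frac{3}{Q} = \frac{3}{4} + \frac{3}{Q}$)
$y{\left(o,w \right)} = \frac{3}{4} + \frac{3}{o}$
$x{\left(Z,T \right)} = -99 + Z$ ($x{\left(Z,T \right)} = Z - 99 = -99 + Z$)
$\sqrt{y{\left(95,119 \right)} + x{\left(Y{\left(1 \right)} 0,-121 \right)}} = \sqrt{\left(\frac{3}{4} + \frac{3}{95}\right) - \left(99 - 1^{2} \cdot 0\right)} = \sqrt{\left(\frac{3}{4} + 3 \cdot \frac{1}{95}\right) + \left(-99 + 1 \cdot 0\right)} = \sqrt{\left(\frac{3}{4} + \frac{3}{95}\right) + \left(-99 + 0\right)} = \sqrt{\frac{297}{380} - 99} = \sqrt{- \frac{37323}{380}} = \frac{3 i \sqrt{393965}}{190}$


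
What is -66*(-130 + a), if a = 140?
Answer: -660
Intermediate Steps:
-66*(-130 + a) = -66*(-130 + 140) = -66*10 = -660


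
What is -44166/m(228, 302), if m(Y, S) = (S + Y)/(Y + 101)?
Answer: -7265307/265 ≈ -27416.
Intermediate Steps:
m(Y, S) = (S + Y)/(101 + Y)
-44166/m(228, 302) = -44166*(101 + 228)/(302 + 228) = -44166/(530/329) = -44166/((1/329)*530) = -44166/530/329 = -44166*329/530 = -7265307/265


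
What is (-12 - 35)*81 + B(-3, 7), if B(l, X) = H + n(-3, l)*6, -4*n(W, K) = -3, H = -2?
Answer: -7609/2 ≈ -3804.5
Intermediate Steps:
n(W, K) = 3/4 (n(W, K) = -1/4*(-3) = 3/4)
B(l, X) = 5/2 (B(l, X) = -2 + (3/4)*6 = -2 + 9/2 = 5/2)
(-12 - 35)*81 + B(-3, 7) = (-12 - 35)*81 + 5/2 = -47*81 + 5/2 = -3807 + 5/2 = -7609/2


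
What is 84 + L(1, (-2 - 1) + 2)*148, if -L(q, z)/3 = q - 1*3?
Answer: 972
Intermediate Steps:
L(q, z) = 9 - 3*q (L(q, z) = -3*(q - 1*3) = -3*(q - 3) = -3*(-3 + q) = 9 - 3*q)
84 + L(1, (-2 - 1) + 2)*148 = 84 + (9 - 3*1)*148 = 84 + (9 - 3)*148 = 84 + 6*148 = 84 + 888 = 972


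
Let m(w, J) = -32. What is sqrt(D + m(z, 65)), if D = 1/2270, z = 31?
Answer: 3*I*sqrt(18321170)/2270 ≈ 5.6568*I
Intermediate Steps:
D = 1/2270 ≈ 0.00044053
sqrt(D + m(z, 65)) = sqrt(1/2270 - 32) = sqrt(-72639/2270) = 3*I*sqrt(18321170)/2270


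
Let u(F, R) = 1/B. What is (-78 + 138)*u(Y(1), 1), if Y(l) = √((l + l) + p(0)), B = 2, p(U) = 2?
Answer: 30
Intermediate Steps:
Y(l) = √(2 + 2*l) (Y(l) = √((l + l) + 2) = √(2*l + 2) = √(2 + 2*l))
u(F, R) = ½ (u(F, R) = 1/2 = ½)
(-78 + 138)*u(Y(1), 1) = (-78 + 138)*(½) = 60*(½) = 30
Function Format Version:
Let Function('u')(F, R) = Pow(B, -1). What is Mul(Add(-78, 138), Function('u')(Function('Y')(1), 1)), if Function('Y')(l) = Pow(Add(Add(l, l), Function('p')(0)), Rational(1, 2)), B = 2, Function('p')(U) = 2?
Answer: 30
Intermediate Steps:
Function('Y')(l) = Pow(Add(2, Mul(2, l)), Rational(1, 2)) (Function('Y')(l) = Pow(Add(Add(l, l), 2), Rational(1, 2)) = Pow(Add(Mul(2, l), 2), Rational(1, 2)) = Pow(Add(2, Mul(2, l)), Rational(1, 2)))
Function('u')(F, R) = Rational(1, 2) (Function('u')(F, R) = Pow(2, -1) = Rational(1, 2))
Mul(Add(-78, 138), Function('u')(Function('Y')(1), 1)) = Mul(Add(-78, 138), Rational(1, 2)) = Mul(60, Rational(1, 2)) = 30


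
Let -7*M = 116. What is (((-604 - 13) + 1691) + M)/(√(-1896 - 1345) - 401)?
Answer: -1484101/574147 - 3701*I*√3241/574147 ≈ -2.5849 - 0.36697*I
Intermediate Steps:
M = -116/7 (M = -⅐*116 = -116/7 ≈ -16.571)
(((-604 - 13) + 1691) + M)/(√(-1896 - 1345) - 401) = (((-604 - 13) + 1691) - 116/7)/(√(-1896 - 1345) - 401) = ((-617 + 1691) - 116/7)/(√(-3241) - 401) = (1074 - 116/7)/(I*√3241 - 401) = 7402/(7*(-401 + I*√3241))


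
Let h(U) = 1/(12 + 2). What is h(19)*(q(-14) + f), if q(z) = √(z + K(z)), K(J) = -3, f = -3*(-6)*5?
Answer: 45/7 + I*√17/14 ≈ 6.4286 + 0.29451*I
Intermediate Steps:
f = 90 (f = 18*5 = 90)
h(U) = 1/14
q(z) = √(-3 + z) (q(z) = √(z - 3) = √(-3 + z))
h(19)*(q(-14) + f) = (√(-3 - 14) + 90)/14 = (√(-17) + 90)/14 = (I*√17 + 90)/14 = (90 + I*√17)/14 = 45/7 + I*√17/14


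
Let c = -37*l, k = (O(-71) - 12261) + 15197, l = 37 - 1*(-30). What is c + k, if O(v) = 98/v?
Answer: 32349/71 ≈ 455.62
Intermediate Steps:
l = 67 (l = 37 + 30 = 67)
k = 208358/71 (k = (98/(-71) - 12261) + 15197 = (98*(-1/71) - 12261) + 15197 = (-98/71 - 12261) + 15197 = -870629/71 + 15197 = 208358/71 ≈ 2934.6)
c = -2479 (c = -37*67 = -2479)
c + k = -2479 + 208358/71 = 32349/71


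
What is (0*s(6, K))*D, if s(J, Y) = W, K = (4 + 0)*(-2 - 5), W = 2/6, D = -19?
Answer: 0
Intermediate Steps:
W = 1/3 (W = 2*(1/6) = 1/3 ≈ 0.33333)
K = -28 (K = 4*(-7) = -28)
s(J, Y) = 1/3
(0*s(6, K))*D = (0*(1/3))*(-19) = 0*(-19) = 0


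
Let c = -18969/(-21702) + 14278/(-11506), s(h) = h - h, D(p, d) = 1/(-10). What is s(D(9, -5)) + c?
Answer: -1387937/3783382 ≈ -0.36685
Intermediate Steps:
D(p, d) = -⅒
s(h) = 0
c = -1387937/3783382 (c = -18969*(-1/21702) + 14278*(-1/11506) = 6323/7234 - 649/523 = -1387937/3783382 ≈ -0.36685)
s(D(9, -5)) + c = 0 - 1387937/3783382 = -1387937/3783382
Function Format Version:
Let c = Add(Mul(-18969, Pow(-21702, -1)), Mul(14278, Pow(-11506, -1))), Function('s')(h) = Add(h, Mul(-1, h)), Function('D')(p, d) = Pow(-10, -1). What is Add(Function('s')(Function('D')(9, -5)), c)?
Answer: Rational(-1387937, 3783382) ≈ -0.36685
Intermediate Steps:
Function('D')(p, d) = Rational(-1, 10)
Function('s')(h) = 0
c = Rational(-1387937, 3783382) (c = Add(Mul(-18969, Rational(-1, 21702)), Mul(14278, Rational(-1, 11506))) = Add(Rational(6323, 7234), Rational(-649, 523)) = Rational(-1387937, 3783382) ≈ -0.36685)
Add(Function('s')(Function('D')(9, -5)), c) = Add(0, Rational(-1387937, 3783382)) = Rational(-1387937, 3783382)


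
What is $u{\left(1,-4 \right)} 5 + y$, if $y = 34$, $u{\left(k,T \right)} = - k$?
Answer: $29$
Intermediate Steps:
$u{\left(1,-4 \right)} 5 + y = \left(-1\right) 1 \cdot 5 + 34 = \left(-1\right) 5 + 34 = -5 + 34 = 29$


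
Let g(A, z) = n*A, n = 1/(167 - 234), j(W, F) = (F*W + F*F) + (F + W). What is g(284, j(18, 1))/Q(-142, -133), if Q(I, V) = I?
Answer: 2/67 ≈ 0.029851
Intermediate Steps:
j(W, F) = F + W + F² + F*W (j(W, F) = (F*W + F²) + (F + W) = (F² + F*W) + (F + W) = F + W + F² + F*W)
n = -1/67 (n = 1/(-67) = -1/67 ≈ -0.014925)
g(A, z) = -A/67
g(284, j(18, 1))/Q(-142, -133) = -1/67*284/(-142) = -284/67*(-1/142) = 2/67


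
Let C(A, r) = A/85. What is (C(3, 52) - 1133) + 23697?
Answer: 1917943/85 ≈ 22564.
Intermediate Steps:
C(A, r) = A/85 (C(A, r) = A*(1/85) = A/85)
(C(3, 52) - 1133) + 23697 = ((1/85)*3 - 1133) + 23697 = (3/85 - 1133) + 23697 = -96302/85 + 23697 = 1917943/85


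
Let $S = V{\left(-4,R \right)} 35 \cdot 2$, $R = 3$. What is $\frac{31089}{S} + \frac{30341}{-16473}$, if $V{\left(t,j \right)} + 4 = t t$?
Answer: $\frac{162214219}{4612440} \approx 35.169$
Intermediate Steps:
$V{\left(t,j \right)} = -4 + t^{2}$ ($V{\left(t,j \right)} = -4 + t t = -4 + t^{2}$)
$S = 840$ ($S = \left(-4 + \left(-4\right)^{2}\right) 35 \cdot 2 = \left(-4 + 16\right) 35 \cdot 2 = 12 \cdot 35 \cdot 2 = 420 \cdot 2 = 840$)
$\frac{31089}{S} + \frac{30341}{-16473} = \frac{31089}{840} + \frac{30341}{-16473} = 31089 \cdot \frac{1}{840} + 30341 \left(- \frac{1}{16473}\right) = \frac{10363}{280} - \frac{30341}{16473} = \frac{162214219}{4612440}$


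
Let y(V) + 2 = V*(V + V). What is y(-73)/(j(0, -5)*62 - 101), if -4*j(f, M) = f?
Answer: -10656/101 ≈ -105.50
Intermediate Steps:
j(f, M) = -f/4
y(V) = -2 + 2*V² (y(V) = -2 + V*(V + V) = -2 + V*(2*V) = -2 + 2*V²)
y(-73)/(j(0, -5)*62 - 101) = (-2 + 2*(-73)²)/(-¼*0*62 - 101) = (-2 + 2*5329)/(0*62 - 101) = (-2 + 10658)/(0 - 101) = 10656/(-101) = 10656*(-1/101) = -10656/101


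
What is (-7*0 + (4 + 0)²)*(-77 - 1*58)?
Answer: -2160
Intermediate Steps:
(-7*0 + (4 + 0)²)*(-77 - 1*58) = (0 + 4²)*(-77 - 58) = (0 + 16)*(-135) = 16*(-135) = -2160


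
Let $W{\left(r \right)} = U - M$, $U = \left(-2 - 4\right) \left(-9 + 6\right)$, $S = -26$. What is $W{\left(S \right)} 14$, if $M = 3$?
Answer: $210$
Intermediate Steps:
$U = 18$ ($U = \left(-6\right) \left(-3\right) = 18$)
$W{\left(r \right)} = 15$ ($W{\left(r \right)} = 18 - 3 = 15$)
$W{\left(S \right)} 14 = 15 \cdot 14 = 210$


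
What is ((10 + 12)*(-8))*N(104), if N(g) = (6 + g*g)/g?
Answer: -238084/13 ≈ -18314.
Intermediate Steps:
N(g) = (6 + g²)/g
((10 + 12)*(-8))*N(104) = ((10 + 12)*(-8))*(104 + 6/104) = (22*(-8))*(104 + 6*(1/104)) = -176*(104 + 3/52) = -176*5411/52 = -238084/13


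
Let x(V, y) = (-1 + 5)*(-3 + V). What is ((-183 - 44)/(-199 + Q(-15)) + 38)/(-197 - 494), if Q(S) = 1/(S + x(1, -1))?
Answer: -179185/3163398 ≈ -0.056643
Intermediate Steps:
x(V, y) = -12 + 4*V (x(V, y) = 4*(-3 + V) = -12 + 4*V)
Q(S) = 1/(-8 + S) (Q(S) = 1/(S + (-12 + 4*1)) = 1/(S + (-12 + 4)) = 1/(S - 8) = 1/(-8 + S))
((-183 - 44)/(-199 + Q(-15)) + 38)/(-197 - 494) = ((-183 - 44)/(-199 + 1/(-8 - 15)) + 38)/(-197 - 494) = (-227/(-199 + 1/(-23)) + 38)/(-691) = (-227/(-199 - 1/23) + 38)*(-1/691) = (-227/(-4578/23) + 38)*(-1/691) = (-227*(-23/4578) + 38)*(-1/691) = (5221/4578 + 38)*(-1/691) = (179185/4578)*(-1/691) = -179185/3163398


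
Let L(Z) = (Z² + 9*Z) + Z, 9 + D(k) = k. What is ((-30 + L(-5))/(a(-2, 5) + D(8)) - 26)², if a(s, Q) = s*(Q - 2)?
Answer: 16129/49 ≈ 329.16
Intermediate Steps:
D(k) = -9 + k
a(s, Q) = s*(-2 + Q)
L(Z) = Z² + 10*Z
((-30 + L(-5))/(a(-2, 5) + D(8)) - 26)² = ((-30 - 5*(10 - 5))/(-2*(-2 + 5) + (-9 + 8)) - 26)² = ((-30 - 5*5)/(-2*3 - 1) - 26)² = ((-30 - 25)/(-6 - 1) - 26)² = (-55/(-7) - 26)² = (-55*(-⅐) - 26)² = (55/7 - 26)² = (-127/7)² = 16129/49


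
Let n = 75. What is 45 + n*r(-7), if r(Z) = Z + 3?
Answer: -255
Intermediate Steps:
r(Z) = 3 + Z
45 + n*r(-7) = 45 + 75*(3 - 7) = 45 + 75*(-4) = 45 - 300 = -255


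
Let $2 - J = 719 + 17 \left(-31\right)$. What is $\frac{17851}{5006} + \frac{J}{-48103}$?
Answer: $\frac{859637793}{240803618} \approx 3.5699$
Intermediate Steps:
$J = -190$ ($J = 2 - \left(719 + 17 \left(-31\right)\right) = 2 - \left(719 - 527\right) = 2 - 192 = -190$)
$\frac{17851}{5006} + \frac{J}{-48103} = \frac{17851}{5006} - \frac{190}{-48103} = 17851 \cdot \frac{1}{5006} - - \frac{190}{48103} = \frac{17851}{5006} + \frac{190}{48103} = \frac{859637793}{240803618}$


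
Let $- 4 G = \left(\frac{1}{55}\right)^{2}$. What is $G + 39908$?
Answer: $\frac{482886799}{12100} \approx 39908.0$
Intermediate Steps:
$G = - \frac{1}{12100}$ ($G = - \frac{\left(\frac{1}{55}\right)^{2}}{4} = - \frac{1}{4 \cdot 3025} = \left(- \frac{1}{4}\right) \frac{1}{3025} = - \frac{1}{12100} \approx -8.2645 \cdot 10^{-5}$)
$G + 39908 = - \frac{1}{12100} + 39908 = \frac{482886799}{12100}$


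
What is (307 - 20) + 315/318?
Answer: 30527/106 ≈ 287.99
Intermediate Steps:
(307 - 20) + 315/318 = 287 + 315*(1/318) = 287 + 105/106 = 30527/106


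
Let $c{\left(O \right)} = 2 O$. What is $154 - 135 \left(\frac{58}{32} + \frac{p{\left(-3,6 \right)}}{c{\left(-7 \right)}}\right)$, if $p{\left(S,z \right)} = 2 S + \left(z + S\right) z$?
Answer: $\frac{2803}{112} \approx 25.027$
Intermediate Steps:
$p{\left(S,z \right)} = 2 S + z \left(S + z\right)$ ($p{\left(S,z \right)} = 2 S + \left(S + z\right) z = 2 S + z \left(S + z\right)$)
$154 - 135 \left(\frac{58}{32} + \frac{p{\left(-3,6 \right)}}{c{\left(-7 \right)}}\right) = 154 - 135 \left(\frac{58}{32} + \frac{6^{2} + 2 \left(-3\right) - 18}{2 \left(-7\right)}\right) = 154 - 135 \left(58 \cdot \frac{1}{32} + \frac{36 - 6 - 18}{-14}\right) = 154 - 135 \left(\frac{29}{16} + 12 \left(- \frac{1}{14}\right)\right) = 154 - 135 \left(\frac{29}{16} - \frac{6}{7}\right) = 154 - \frac{14445}{112} = \frac{2803}{112}$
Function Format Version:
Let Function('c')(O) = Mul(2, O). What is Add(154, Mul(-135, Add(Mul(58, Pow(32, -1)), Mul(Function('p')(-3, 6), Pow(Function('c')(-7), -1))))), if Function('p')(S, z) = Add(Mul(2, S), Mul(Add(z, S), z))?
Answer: Rational(2803, 112) ≈ 25.027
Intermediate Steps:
Function('p')(S, z) = Add(Mul(2, S), Mul(z, Add(S, z))) (Function('p')(S, z) = Add(Mul(2, S), Mul(Add(S, z), z)) = Add(Mul(2, S), Mul(z, Add(S, z))))
Add(154, Mul(-135, Add(Mul(58, Pow(32, -1)), Mul(Function('p')(-3, 6), Pow(Function('c')(-7), -1))))) = Add(154, Mul(-135, Add(Mul(58, Pow(32, -1)), Mul(Add(Pow(6, 2), Mul(2, -3), Mul(-3, 6)), Pow(Mul(2, -7), -1))))) = Add(154, Mul(-135, Add(Mul(58, Rational(1, 32)), Mul(Add(36, -6, -18), Pow(-14, -1))))) = Add(154, Mul(-135, Add(Rational(29, 16), Mul(12, Rational(-1, 14))))) = Add(154, Mul(-135, Add(Rational(29, 16), Rational(-6, 7)))) = Add(154, Mul(-135, Rational(107, 112))) = Add(154, Rational(-14445, 112)) = Rational(2803, 112)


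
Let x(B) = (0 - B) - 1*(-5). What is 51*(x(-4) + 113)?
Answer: 6222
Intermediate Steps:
x(B) = 5 - B (x(B) = -B + 5 = 5 - B)
51*(x(-4) + 113) = 51*((5 - 1*(-4)) + 113) = 51*((5 + 4) + 113) = 51*(9 + 113) = 51*122 = 6222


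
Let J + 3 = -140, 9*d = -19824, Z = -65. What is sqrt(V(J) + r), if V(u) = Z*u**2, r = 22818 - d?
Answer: I*sqrt(11737479)/3 ≈ 1142.0*I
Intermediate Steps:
d = -6608/3 (d = (1/9)*(-19824) = -6608/3 ≈ -2202.7)
J = -143 (J = -3 - 140 = -143)
r = 75062/3 (r = 22818 - 1*(-6608/3) = 22818 + 6608/3 = 75062/3 ≈ 25021.)
V(u) = -65*u**2
sqrt(V(J) + r) = sqrt(-65*(-143)**2 + 75062/3) = sqrt(-65*20449 + 75062/3) = sqrt(-1329185 + 75062/3) = sqrt(-3912493/3) = I*sqrt(11737479)/3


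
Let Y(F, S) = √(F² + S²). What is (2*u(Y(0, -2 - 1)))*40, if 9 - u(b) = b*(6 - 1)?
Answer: -480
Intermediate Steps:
u(b) = 9 - 5*b (u(b) = 9 - b*(6 - 1) = 9 - b*5 = 9 - 5*b)
(2*u(Y(0, -2 - 1)))*40 = (2*(9 - 5*√(0² + (-2 - 1)²)))*40 = (2*(9 - 5*√(0 + (-3)²)))*40 = (2*(9 - 5*√(0 + 9)))*40 = (2*(9 - 5*√9))*40 = (2*(9 - 5*3))*40 = (2*(9 - 15))*40 = (2*(-6))*40 = -12*40 = -480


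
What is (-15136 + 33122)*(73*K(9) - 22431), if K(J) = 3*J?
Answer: -367993560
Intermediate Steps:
(-15136 + 33122)*(73*K(9) - 22431) = (-15136 + 33122)*(73*(3*9) - 22431) = 17986*(73*27 - 22431) = 17986*(1971 - 22431) = 17986*(-20460) = -367993560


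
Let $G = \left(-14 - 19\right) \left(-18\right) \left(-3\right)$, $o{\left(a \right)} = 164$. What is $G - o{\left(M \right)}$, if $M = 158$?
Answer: $-1946$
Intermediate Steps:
$G = -1782$ ($G = \left(-14 - 19\right) \left(-18\right) \left(-3\right) = \left(-33\right) \left(-18\right) \left(-3\right) = 594 \left(-3\right) = -1782$)
$G - o{\left(M \right)} = -1782 - 164 = -1946$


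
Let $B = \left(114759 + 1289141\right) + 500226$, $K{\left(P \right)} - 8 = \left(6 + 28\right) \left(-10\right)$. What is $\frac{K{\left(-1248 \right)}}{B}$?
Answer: $- \frac{166}{952063} \approx -0.00017436$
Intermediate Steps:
$K{\left(P \right)} = -332$ ($K{\left(P \right)} = 8 + \left(6 + 28\right) \left(-10\right) = 8 + 34 \left(-10\right) = 8 - 340 = -332$)
$B = 1904126$ ($B = 1403900 + 500226 = 1904126$)
$\frac{K{\left(-1248 \right)}}{B} = - \frac{332}{1904126} = \left(-332\right) \frac{1}{1904126} = - \frac{166}{952063}$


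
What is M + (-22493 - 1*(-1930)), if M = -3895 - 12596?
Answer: -37054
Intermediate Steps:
M = -16491
M + (-22493 - 1*(-1930)) = -16491 + (-22493 - 1*(-1930)) = -16491 + (-22493 + 1930) = -16491 - 20563 = -37054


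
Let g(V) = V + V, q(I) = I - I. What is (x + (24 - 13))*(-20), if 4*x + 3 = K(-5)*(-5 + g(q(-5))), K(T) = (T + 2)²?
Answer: 20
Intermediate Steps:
K(T) = (2 + T)²
q(I) = 0
g(V) = 2*V
x = -12 (x = -¾ + ((2 - 5)²*(-5 + 2*0))/4 = -¾ + ((-3)²*(-5 + 0))/4 = -¾ + (9*(-5))/4 = -¾ + (¼)*(-45) = -¾ - 45/4 = -12)
(x + (24 - 13))*(-20) = (-12 + (24 - 13))*(-20) = (-12 + 11)*(-20) = -1*(-20) = 20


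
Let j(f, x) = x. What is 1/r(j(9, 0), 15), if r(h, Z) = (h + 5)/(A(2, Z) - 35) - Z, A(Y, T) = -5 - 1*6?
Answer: -46/695 ≈ -0.066187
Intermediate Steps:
A(Y, T) = -11 (A(Y, T) = -5 - 6 = -11)
r(h, Z) = -5/46 - Z - h/46 (r(h, Z) = (h + 5)/(-11 - 35) - Z = (5 + h)/(-46) - Z = (5 + h)*(-1/46) - Z = (-5/46 - h/46) - Z = -5/46 - Z - h/46)
1/r(j(9, 0), 15) = 1/(-5/46 - 1*15 - 1/46*0) = 1/(-5/46 - 15 + 0) = 1/(-695/46) = -46/695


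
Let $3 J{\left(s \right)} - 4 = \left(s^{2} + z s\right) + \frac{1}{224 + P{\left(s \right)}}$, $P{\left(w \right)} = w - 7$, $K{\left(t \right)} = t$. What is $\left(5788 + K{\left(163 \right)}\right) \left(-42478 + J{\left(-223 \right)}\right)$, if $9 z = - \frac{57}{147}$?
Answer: $- \frac{407786056205}{2646} \approx -1.5411 \cdot 10^{8}$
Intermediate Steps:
$z = - \frac{19}{441}$ ($z = \frac{\left(-57\right) \frac{1}{147}}{9} = \frac{1}{9} \left(- \frac{19}{49}\right) = - \frac{19}{441} \approx -0.043084$)
$P{\left(w \right)} = -7 + w$
$J{\left(s \right)} = \frac{4}{3} - \frac{19 s}{1323} + \frac{s^{2}}{3} + \frac{1}{3 \left(217 + s\right)}$ ($J{\left(s \right)} = \frac{4}{3} + \frac{\left(s^{2} - \frac{19 s}{441}\right) + \frac{1}{224 + \left(-7 + s\right)}}{3} = \frac{4}{3} + \frac{\left(s^{2} - \frac{19 s}{441}\right) + \frac{1}{217 + s}}{3} = \frac{4}{3} + \frac{s^{2} + \frac{1}{217 + s} - \frac{19 s}{441}}{3} = \frac{4}{3} + \left(- \frac{19 s}{1323} + \frac{s^{2}}{3} + \frac{1}{3 \left(217 + s\right)}\right) = \frac{4}{3} - \frac{19 s}{1323} + \frac{s^{2}}{3} + \frac{1}{3 \left(217 + s\right)}$)
$\left(5788 + K{\left(163 \right)}\right) \left(-42478 + J{\left(-223 \right)}\right) = \left(5788 + 163\right) \left(-42478 + \frac{383229 - -526057 + 441 \left(-223\right)^{3} + 95678 \left(-223\right)^{2}}{1323 \left(217 - 223\right)}\right) = 5951 \left(-42478 + \frac{383229 + 526057 + 441 \left(-11089567\right) + 95678 \cdot 49729}{1323 \left(-6\right)}\right) = 5951 \left(-42478 + \frac{1}{1323} \left(- \frac{1}{6}\right) \left(383229 + 526057 - 4890499047 + 4757971262\right)\right) = 5951 \left(-42478 + \frac{1}{1323} \left(- \frac{1}{6}\right) \left(-131618499\right)\right) = 5951 \left(-42478 + \frac{43872833}{2646}\right) = 5951 \left(- \frac{68523955}{2646}\right) = - \frac{407786056205}{2646}$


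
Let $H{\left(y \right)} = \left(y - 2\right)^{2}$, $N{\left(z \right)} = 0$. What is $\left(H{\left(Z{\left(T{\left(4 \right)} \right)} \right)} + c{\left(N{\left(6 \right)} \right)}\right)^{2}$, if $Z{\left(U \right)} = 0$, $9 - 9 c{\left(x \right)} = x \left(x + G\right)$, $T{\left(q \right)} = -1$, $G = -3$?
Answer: $25$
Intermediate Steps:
$c{\left(x \right)} = 1 - \frac{x \left(-3 + x\right)}{9}$ ($c{\left(x \right)} = 1 - \frac{x \left(x - 3\right)}{9} = 1 - \frac{x \left(-3 + x\right)}{9}$)
$H{\left(y \right)} = \left(-2 + y\right)^{2}$
$\left(H{\left(Z{\left(T{\left(4 \right)} \right)} \right)} + c{\left(N{\left(6 \right)} \right)}\right)^{2} = \left(\left(-2 + 0\right)^{2} + \left(1 - \frac{0^{2}}{9} + \frac{1}{3} \cdot 0\right)\right)^{2} = \left(\left(-2\right)^{2} + \left(1 - 0 + 0\right)\right)^{2} = \left(4 + \left(1 + 0 + 0\right)\right)^{2} = \left(4 + 1\right)^{2} = 5^{2} = 25$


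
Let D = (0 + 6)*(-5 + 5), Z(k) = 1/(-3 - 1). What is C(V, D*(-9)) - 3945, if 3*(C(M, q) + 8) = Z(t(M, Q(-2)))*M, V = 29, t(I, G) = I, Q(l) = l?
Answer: -47465/12 ≈ -3955.4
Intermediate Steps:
Z(k) = -1/4 (Z(k) = 1/(-4) = -1/4)
D = 0 (D = 6*0 = 0)
C(M, q) = -8 - M/12 (C(M, q) = -8 + (-M/4)/3 = -8 - M/12)
C(V, D*(-9)) - 3945 = (-8 - 1/12*29) - 3945 = (-8 - 29/12) - 3945 = -125/12 - 3945 = -47465/12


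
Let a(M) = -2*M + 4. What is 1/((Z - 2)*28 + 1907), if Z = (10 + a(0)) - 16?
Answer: 1/1795 ≈ 0.00055710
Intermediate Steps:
a(M) = 4 - 2*M
Z = -2 (Z = (10 + (4 - 2*0)) - 16 = (10 + (4 + 0)) - 16 = (10 + 4) - 16 = 14 - 16 = -2)
1/((Z - 2)*28 + 1907) = 1/((-2 - 2)*28 + 1907) = 1/(-4*28 + 1907) = 1/(-112 + 1907) = 1/1795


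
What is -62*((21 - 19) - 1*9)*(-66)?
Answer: -28644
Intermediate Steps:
-62*((21 - 19) - 1*9)*(-66) = -62*(2 - 9)*(-66) = -62*(-7)*(-66) = 434*(-66) = -28644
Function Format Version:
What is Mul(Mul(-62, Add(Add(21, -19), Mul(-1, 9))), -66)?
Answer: -28644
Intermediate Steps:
Mul(Mul(-62, Add(Add(21, -19), Mul(-1, 9))), -66) = Mul(Mul(-62, Add(2, -9)), -66) = Mul(Mul(-62, -7), -66) = Mul(434, -66) = -28644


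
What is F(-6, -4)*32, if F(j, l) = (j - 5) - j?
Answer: -160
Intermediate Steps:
F(j, l) = -5 (F(j, l) = (-5 + j) - j = -5)
F(-6, -4)*32 = -5*32 = -160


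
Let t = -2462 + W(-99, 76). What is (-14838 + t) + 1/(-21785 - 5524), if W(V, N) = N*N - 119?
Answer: -317958688/27309 ≈ -11643.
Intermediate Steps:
W(V, N) = -119 + N**2 (W(V, N) = N**2 - 119 = -119 + N**2)
t = 3195 (t = -2462 + (-119 + 76**2) = -2462 + (-119 + 5776) = -2462 + 5657 = 3195)
(-14838 + t) + 1/(-21785 - 5524) = (-14838 + 3195) + 1/(-21785 - 5524) = -11643 + 1/(-27309) = -11643 - 1/27309 = -317958688/27309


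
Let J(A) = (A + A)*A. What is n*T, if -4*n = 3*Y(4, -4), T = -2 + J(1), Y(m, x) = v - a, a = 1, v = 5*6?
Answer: 0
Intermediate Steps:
v = 30
J(A) = 2*A² (J(A) = (2*A)*A = 2*A²)
Y(m, x) = 29 (Y(m, x) = 30 - 1*1 = 30 - 1 = 29)
T = 0 (T = -2 + 2*1² = -2 + 2*1 = -2 + 2 = 0)
n = -87/4 (n = -3*29/4 = -¼*87 = -87/4 ≈ -21.750)
n*T = -87/4*0 = 0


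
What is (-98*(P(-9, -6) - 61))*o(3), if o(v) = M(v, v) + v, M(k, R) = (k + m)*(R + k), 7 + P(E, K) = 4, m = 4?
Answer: 282240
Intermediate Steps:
P(E, K) = -3 (P(E, K) = -7 + 4 = -3)
M(k, R) = (4 + k)*(R + k) (M(k, R) = (k + 4)*(R + k) = (4 + k)*(R + k))
o(v) = 2*v² + 9*v (o(v) = (v² + 4*v + 4*v + v*v) + v = (v² + 4*v + 4*v + v²) + v = (2*v² + 8*v) + v = 2*v² + 9*v)
(-98*(P(-9, -6) - 61))*o(3) = (-98*(-3 - 61))*(3*(9 + 2*3)) = (-98*(-64))*(3*(9 + 6)) = 6272*(3*15) = 6272*45 = 282240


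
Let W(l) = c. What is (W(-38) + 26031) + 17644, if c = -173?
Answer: 43502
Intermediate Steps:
W(l) = -173
(W(-38) + 26031) + 17644 = (-173 + 26031) + 17644 = 25858 + 17644 = 43502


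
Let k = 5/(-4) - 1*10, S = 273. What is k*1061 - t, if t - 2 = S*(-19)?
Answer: -27005/4 ≈ -6751.3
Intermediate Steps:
k = -45/4 (k = 5*(-1/4) - 10 = -5/4 - 10 = -45/4 ≈ -11.250)
t = -5185 (t = 2 + 273*(-19) = 2 - 5187 = -5185)
k*1061 - t = -45/4*1061 - 1*(-5185) = -47745/4 + 5185 = -27005/4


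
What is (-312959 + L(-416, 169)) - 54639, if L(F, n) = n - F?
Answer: -367013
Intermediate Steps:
(-312959 + L(-416, 169)) - 54639 = (-312959 + (169 - 1*(-416))) - 54639 = (-312959 + (169 + 416)) - 54639 = (-312959 + 585) - 54639 = -312374 - 54639 = -367013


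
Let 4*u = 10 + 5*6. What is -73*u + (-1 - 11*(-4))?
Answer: -687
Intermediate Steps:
u = 10 (u = (10 + 5*6)/4 = (10 + 30)/4 = (1/4)*40 = 10)
-73*u + (-1 - 11*(-4)) = -73*10 + (-1 - 11*(-4)) = -730 + (-1 + 44) = -730 + 43 = -687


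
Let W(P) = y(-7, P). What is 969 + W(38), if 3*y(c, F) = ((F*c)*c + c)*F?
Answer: 73397/3 ≈ 24466.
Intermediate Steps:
y(c, F) = F*(c + F*c²)/3 (y(c, F) = (((F*c)*c + c)*F)/3 = ((F*c² + c)*F)/3 = ((c + F*c²)*F)/3 = (F*(c + F*c²))/3 = F*(c + F*c²)/3)
W(P) = -7*P*(1 - 7*P)/3 (W(P) = (⅓)*P*(-7)*(1 + P*(-7)) = (⅓)*P*(-7)*(1 - 7*P) = -7*P*(1 - 7*P)/3)
969 + W(38) = 969 + (7/3)*38*(-1 + 7*38) = 969 + (7/3)*38*(-1 + 266) = 969 + (7/3)*38*265 = 969 + 70490/3 = 73397/3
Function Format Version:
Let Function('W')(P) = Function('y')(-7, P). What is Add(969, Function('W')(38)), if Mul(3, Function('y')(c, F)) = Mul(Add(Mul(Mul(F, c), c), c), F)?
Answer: Rational(73397, 3) ≈ 24466.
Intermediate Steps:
Function('y')(c, F) = Mul(Rational(1, 3), F, Add(c, Mul(F, Pow(c, 2)))) (Function('y')(c, F) = Mul(Rational(1, 3), Mul(Add(Mul(Mul(F, c), c), c), F)) = Mul(Rational(1, 3), Mul(Add(Mul(F, Pow(c, 2)), c), F)) = Mul(Rational(1, 3), Mul(Add(c, Mul(F, Pow(c, 2))), F)) = Mul(Rational(1, 3), Mul(F, Add(c, Mul(F, Pow(c, 2))))) = Mul(Rational(1, 3), F, Add(c, Mul(F, Pow(c, 2)))))
Function('W')(P) = Mul(Rational(-7, 3), P, Add(1, Mul(-7, P))) (Function('W')(P) = Mul(Rational(1, 3), P, -7, Add(1, Mul(P, -7))) = Mul(Rational(1, 3), P, -7, Add(1, Mul(-7, P))) = Mul(Rational(-7, 3), P, Add(1, Mul(-7, P))))
Add(969, Function('W')(38)) = Add(969, Mul(Rational(7, 3), 38, Add(-1, Mul(7, 38)))) = Add(969, Mul(Rational(7, 3), 38, Add(-1, 266))) = Add(969, Mul(Rational(7, 3), 38, 265)) = Add(969, Rational(70490, 3)) = Rational(73397, 3)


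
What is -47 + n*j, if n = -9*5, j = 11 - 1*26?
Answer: 628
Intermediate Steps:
j = -15 (j = 11 - 26 = -15)
n = -45
-47 + n*j = -47 - 45*(-15) = -47 + 675 = 628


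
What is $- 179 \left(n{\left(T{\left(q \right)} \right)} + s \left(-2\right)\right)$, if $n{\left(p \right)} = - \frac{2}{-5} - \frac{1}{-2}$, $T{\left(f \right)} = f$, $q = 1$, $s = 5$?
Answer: $\frac{16289}{10} \approx 1628.9$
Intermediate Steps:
$n{\left(p \right)} = \frac{9}{10}$ ($n{\left(p \right)} = \left(-2\right) \left(- \frac{1}{5}\right) - - \frac{1}{2} = \frac{2}{5} + \frac{1}{2} = \frac{9}{10}$)
$- 179 \left(n{\left(T{\left(q \right)} \right)} + s \left(-2\right)\right) = - 179 \left(\frac{9}{10} + 5 \left(-2\right)\right) = - 179 \left(\frac{9}{10} - 10\right) = \left(-179\right) \left(- \frac{91}{10}\right) = \frac{16289}{10}$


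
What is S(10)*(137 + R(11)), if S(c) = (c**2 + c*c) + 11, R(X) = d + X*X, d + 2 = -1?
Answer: 53805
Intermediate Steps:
d = -3 (d = -2 - 1 = -3)
R(X) = -3 + X**2 (R(X) = -3 + X*X = -3 + X**2)
S(c) = 11 + 2*c**2 (S(c) = (c**2 + c**2) + 11 = 2*c**2 + 11 = 11 + 2*c**2)
S(10)*(137 + R(11)) = (11 + 2*10**2)*(137 + (-3 + 11**2)) = (11 + 2*100)*(137 + (-3 + 121)) = (11 + 200)*(137 + 118) = 211*255 = 53805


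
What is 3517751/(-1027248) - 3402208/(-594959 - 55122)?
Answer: 1208088275753/667794407088 ≈ 1.8091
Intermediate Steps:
3517751/(-1027248) - 3402208/(-594959 - 55122) = 3517751*(-1/1027248) - 3402208/(-650081) = -3517751/1027248 - 3402208*(-1/650081) = -3517751/1027248 + 3402208/650081 = 1208088275753/667794407088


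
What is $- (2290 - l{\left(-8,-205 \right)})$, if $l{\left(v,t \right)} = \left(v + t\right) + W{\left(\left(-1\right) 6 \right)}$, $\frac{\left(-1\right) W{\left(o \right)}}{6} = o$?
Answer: $-2467$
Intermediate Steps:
$W{\left(o \right)} = - 6 o$
$l{\left(v,t \right)} = 36 + t + v$ ($l{\left(v,t \right)} = \left(v + t\right) - 6 \left(\left(-1\right) 6\right) = \left(t + v\right) - -36 = \left(t + v\right) + 36 = 36 + t + v$)
$- (2290 - l{\left(-8,-205 \right)}) = - (2290 - \left(36 - 205 - 8\right)) = - (2290 - -177) = - (2290 + 177) = \left(-1\right) 2467 = -2467$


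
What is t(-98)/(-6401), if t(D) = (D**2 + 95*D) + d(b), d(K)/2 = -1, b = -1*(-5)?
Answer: -292/6401 ≈ -0.045618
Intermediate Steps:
b = 5
d(K) = -2 (d(K) = 2*(-1) = -2)
t(D) = -2 + D**2 + 95*D (t(D) = (D**2 + 95*D) - 2 = -2 + D**2 + 95*D)
t(-98)/(-6401) = (-2 + (-98)**2 + 95*(-98))/(-6401) = (-2 + 9604 - 9310)*(-1/6401) = 292*(-1/6401) = -292/6401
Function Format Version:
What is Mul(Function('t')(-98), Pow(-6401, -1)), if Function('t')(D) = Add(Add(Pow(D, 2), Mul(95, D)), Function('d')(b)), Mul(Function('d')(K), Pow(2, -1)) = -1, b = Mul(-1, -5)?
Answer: Rational(-292, 6401) ≈ -0.045618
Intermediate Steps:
b = 5
Function('d')(K) = -2 (Function('d')(K) = Mul(2, -1) = -2)
Function('t')(D) = Add(-2, Pow(D, 2), Mul(95, D)) (Function('t')(D) = Add(Add(Pow(D, 2), Mul(95, D)), -2) = Add(-2, Pow(D, 2), Mul(95, D)))
Mul(Function('t')(-98), Pow(-6401, -1)) = Mul(Add(-2, Pow(-98, 2), Mul(95, -98)), Pow(-6401, -1)) = Mul(Add(-2, 9604, -9310), Rational(-1, 6401)) = Mul(292, Rational(-1, 6401)) = Rational(-292, 6401)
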